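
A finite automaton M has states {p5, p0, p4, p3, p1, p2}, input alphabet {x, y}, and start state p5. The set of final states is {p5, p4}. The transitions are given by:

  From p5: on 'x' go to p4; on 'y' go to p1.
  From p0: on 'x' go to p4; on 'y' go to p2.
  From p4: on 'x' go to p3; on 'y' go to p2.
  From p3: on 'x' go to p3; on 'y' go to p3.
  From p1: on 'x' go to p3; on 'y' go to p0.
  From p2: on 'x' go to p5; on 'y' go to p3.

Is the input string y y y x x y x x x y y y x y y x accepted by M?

start at p5
read 'y': p5 → p1
read 'y': p1 → p0
read 'y': p0 → p2
read 'x': p2 → p5
read 'x': p5 → p4
read 'y': p4 → p2
read 'x': p2 → p5
read 'x': p5 → p4
read 'x': p4 → p3
read 'y': p3 → p3
read 'y': p3 → p3
read 'y': p3 → p3
read 'x': p3 → p3
read 'y': p3 → p3
read 'y': p3 → p3
read 'x': p3 → p3
End state p3 is not accepting.

No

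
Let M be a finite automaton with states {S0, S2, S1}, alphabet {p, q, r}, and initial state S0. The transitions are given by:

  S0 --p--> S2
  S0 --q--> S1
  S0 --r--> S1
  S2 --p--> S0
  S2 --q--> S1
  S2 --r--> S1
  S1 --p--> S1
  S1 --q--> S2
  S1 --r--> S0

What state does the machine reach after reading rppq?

Trace: S0 -r-> S1 -p-> S1 -p-> S1 -q-> S2

S2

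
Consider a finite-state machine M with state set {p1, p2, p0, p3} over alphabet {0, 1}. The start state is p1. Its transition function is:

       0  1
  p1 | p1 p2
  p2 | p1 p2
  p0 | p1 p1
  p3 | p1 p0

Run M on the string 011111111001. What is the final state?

p1 → p1 → p2 → p2 → p2 → p2 → p2 → p2 → p2 → p2 → p1 → p1 → p2

p2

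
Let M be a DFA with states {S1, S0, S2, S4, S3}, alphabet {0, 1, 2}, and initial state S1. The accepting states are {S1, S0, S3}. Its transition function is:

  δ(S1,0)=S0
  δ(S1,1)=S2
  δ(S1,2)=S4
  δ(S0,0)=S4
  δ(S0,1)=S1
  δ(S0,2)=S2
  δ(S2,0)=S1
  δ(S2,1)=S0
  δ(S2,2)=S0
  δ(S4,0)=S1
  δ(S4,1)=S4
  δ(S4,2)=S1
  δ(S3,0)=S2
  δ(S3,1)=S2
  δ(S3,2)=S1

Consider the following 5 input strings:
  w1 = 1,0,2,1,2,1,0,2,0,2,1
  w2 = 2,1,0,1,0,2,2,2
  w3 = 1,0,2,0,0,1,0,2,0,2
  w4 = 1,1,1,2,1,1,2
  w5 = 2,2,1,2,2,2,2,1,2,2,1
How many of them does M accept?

2

w1:
  start at S1
  read '1': S1 → S2
  read '0': S2 → S1
  read '2': S1 → S4
  read '1': S4 → S4
  read '2': S4 → S1
  read '1': S1 → S2
  read '0': S2 → S1
  read '2': S1 → S4
  read '0': S4 → S1
  read '2': S1 → S4
  read '1': S4 → S4
  end S4, rejected
w2:
  start at S1
  read '2': S1 → S4
  read '1': S4 → S4
  read '0': S4 → S1
  read '1': S1 → S2
  read '0': S2 → S1
  read '2': S1 → S4
  read '2': S4 → S1
  read '2': S1 → S4
  end S4, rejected
w3:
  start at S1
  read '1': S1 → S2
  read '0': S2 → S1
  read '2': S1 → S4
  read '0': S4 → S1
  read '0': S1 → S0
  read '1': S0 → S1
  read '0': S1 → S0
  read '2': S0 → S2
  read '0': S2 → S1
  read '2': S1 → S4
  end S4, rejected
w4:
  start at S1
  read '1': S1 → S2
  read '1': S2 → S0
  read '1': S0 → S1
  read '2': S1 → S4
  read '1': S4 → S4
  read '1': S4 → S4
  read '2': S4 → S1
  end S1, accepted
w5:
  start at S1
  read '2': S1 → S4
  read '2': S4 → S1
  read '1': S1 → S2
  read '2': S2 → S0
  read '2': S0 → S2
  read '2': S2 → S0
  read '2': S0 → S2
  read '1': S2 → S0
  read '2': S0 → S2
  read '2': S2 → S0
  read '1': S0 → S1
  end S1, accepted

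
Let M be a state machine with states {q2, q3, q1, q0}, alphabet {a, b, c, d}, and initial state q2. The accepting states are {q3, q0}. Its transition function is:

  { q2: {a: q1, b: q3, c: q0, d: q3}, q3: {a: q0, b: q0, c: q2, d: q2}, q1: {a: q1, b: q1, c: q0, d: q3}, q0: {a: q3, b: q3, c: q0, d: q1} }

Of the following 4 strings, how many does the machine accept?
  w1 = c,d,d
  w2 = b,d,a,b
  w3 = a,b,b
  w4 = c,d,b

1

w1:
  start at q2
  read 'c': q2 → q0
  read 'd': q0 → q1
  read 'd': q1 → q3
  end q3, accepted
w2:
  start at q2
  read 'b': q2 → q3
  read 'd': q3 → q2
  read 'a': q2 → q1
  read 'b': q1 → q1
  end q1, rejected
w3:
  start at q2
  read 'a': q2 → q1
  read 'b': q1 → q1
  read 'b': q1 → q1
  end q1, rejected
w4:
  start at q2
  read 'c': q2 → q0
  read 'd': q0 → q1
  read 'b': q1 → q1
  end q1, rejected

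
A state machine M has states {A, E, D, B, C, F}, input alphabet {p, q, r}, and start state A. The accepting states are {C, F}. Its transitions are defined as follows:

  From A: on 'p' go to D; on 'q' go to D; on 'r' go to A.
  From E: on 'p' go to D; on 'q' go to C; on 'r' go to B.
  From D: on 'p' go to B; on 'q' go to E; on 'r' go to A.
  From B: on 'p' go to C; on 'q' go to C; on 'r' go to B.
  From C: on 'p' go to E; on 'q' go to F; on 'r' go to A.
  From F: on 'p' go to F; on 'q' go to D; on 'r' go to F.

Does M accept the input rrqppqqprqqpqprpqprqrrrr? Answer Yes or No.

No

A → A → A → D → B → C → F → D → B → B → C → F → F → D → B → B → C → F → F → F → D → A → A → A → A
End state A is not accepting.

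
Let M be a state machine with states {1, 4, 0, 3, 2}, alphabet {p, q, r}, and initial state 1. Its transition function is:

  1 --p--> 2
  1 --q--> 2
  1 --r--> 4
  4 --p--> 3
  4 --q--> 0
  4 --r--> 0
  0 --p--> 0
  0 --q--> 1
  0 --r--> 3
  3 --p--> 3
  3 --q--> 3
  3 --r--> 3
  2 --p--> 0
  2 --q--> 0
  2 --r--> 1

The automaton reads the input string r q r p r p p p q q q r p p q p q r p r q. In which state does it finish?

3

start at 1
read 'r': 1 → 4
read 'q': 4 → 0
read 'r': 0 → 3
read 'p': 3 → 3
read 'r': 3 → 3
read 'p': 3 → 3
read 'p': 3 → 3
read 'p': 3 → 3
read 'q': 3 → 3
read 'q': 3 → 3
read 'q': 3 → 3
read 'r': 3 → 3
read 'p': 3 → 3
read 'p': 3 → 3
read 'q': 3 → 3
read 'p': 3 → 3
read 'q': 3 → 3
read 'r': 3 → 3
read 'p': 3 → 3
read 'r': 3 → 3
read 'q': 3 → 3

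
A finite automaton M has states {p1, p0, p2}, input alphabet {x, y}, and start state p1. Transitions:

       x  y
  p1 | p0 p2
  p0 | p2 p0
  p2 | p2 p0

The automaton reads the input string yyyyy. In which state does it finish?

p1 → p2 → p0 → p0 → p0 → p0

p0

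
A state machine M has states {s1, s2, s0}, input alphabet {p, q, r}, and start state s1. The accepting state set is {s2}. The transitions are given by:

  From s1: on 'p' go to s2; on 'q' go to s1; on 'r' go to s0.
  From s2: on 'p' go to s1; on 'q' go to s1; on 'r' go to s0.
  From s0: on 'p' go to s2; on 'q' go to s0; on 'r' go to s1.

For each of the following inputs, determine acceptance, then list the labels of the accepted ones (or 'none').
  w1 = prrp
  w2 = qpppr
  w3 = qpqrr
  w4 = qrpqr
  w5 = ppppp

w1, w5

w1: Trace: s1 -p-> s2 -r-> s0 -r-> s1 -p-> s2  → end s2, accepted
w2: Trace: s1 -q-> s1 -p-> s2 -p-> s1 -p-> s2 -r-> s0  → end s0, rejected
w3: Trace: s1 -q-> s1 -p-> s2 -q-> s1 -r-> s0 -r-> s1  → end s1, rejected
w4: Trace: s1 -q-> s1 -r-> s0 -p-> s2 -q-> s1 -r-> s0  → end s0, rejected
w5: Trace: s1 -p-> s2 -p-> s1 -p-> s2 -p-> s1 -p-> s2  → end s2, accepted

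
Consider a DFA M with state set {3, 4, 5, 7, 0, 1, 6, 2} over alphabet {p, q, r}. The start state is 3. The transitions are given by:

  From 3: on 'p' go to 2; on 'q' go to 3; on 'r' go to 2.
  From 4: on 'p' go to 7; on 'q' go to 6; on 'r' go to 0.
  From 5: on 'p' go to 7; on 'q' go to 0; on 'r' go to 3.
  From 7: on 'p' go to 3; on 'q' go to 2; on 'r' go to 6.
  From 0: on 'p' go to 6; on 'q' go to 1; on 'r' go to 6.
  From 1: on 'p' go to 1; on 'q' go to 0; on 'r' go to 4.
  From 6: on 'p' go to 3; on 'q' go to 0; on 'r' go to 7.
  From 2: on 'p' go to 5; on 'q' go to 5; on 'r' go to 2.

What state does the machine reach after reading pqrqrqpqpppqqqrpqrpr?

Trace: 3 -p-> 2 -q-> 5 -r-> 3 -q-> 3 -r-> 2 -q-> 5 -p-> 7 -q-> 2 -p-> 5 -p-> 7 -p-> 3 -q-> 3 -q-> 3 -q-> 3 -r-> 2 -p-> 5 -q-> 0 -r-> 6 -p-> 3 -r-> 2

2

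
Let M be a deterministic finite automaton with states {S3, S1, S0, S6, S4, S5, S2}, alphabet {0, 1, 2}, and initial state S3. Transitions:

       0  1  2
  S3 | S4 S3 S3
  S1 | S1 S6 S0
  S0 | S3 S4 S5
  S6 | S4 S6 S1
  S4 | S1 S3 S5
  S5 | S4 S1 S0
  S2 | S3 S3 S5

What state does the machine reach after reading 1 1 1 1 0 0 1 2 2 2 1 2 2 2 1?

Trace: S3 -1-> S3 -1-> S3 -1-> S3 -1-> S3 -0-> S4 -0-> S1 -1-> S6 -2-> S1 -2-> S0 -2-> S5 -1-> S1 -2-> S0 -2-> S5 -2-> S0 -1-> S4

S4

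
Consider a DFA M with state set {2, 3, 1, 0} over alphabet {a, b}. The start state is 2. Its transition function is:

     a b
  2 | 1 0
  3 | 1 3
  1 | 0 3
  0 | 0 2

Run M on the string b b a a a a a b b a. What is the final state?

0

Trace: 2 -b-> 0 -b-> 2 -a-> 1 -a-> 0 -a-> 0 -a-> 0 -a-> 0 -b-> 2 -b-> 0 -a-> 0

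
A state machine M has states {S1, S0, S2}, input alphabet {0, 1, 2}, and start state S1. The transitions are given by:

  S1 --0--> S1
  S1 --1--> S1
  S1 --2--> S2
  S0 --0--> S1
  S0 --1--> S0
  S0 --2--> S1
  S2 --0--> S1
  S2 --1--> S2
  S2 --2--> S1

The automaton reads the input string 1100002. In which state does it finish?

S2

start at S1
read '1': S1 → S1
read '1': S1 → S1
read '0': S1 → S1
read '0': S1 → S1
read '0': S1 → S1
read '0': S1 → S1
read '2': S1 → S2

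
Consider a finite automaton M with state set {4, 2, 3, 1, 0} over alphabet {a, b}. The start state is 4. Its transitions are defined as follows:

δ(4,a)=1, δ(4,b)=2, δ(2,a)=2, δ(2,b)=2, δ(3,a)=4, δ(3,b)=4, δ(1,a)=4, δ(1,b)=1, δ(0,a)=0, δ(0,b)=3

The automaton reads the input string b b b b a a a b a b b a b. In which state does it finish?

2

start at 4
read 'b': 4 → 2
read 'b': 2 → 2
read 'b': 2 → 2
read 'b': 2 → 2
read 'a': 2 → 2
read 'a': 2 → 2
read 'a': 2 → 2
read 'b': 2 → 2
read 'a': 2 → 2
read 'b': 2 → 2
read 'b': 2 → 2
read 'a': 2 → 2
read 'b': 2 → 2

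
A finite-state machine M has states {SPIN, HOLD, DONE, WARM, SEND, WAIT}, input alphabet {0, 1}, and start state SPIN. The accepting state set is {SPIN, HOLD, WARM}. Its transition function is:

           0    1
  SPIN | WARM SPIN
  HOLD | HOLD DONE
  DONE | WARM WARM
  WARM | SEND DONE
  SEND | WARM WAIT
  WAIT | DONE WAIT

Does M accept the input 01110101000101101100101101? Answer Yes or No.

No

start at SPIN
read '0': SPIN → WARM
read '1': WARM → DONE
read '1': DONE → WARM
read '1': WARM → DONE
read '0': DONE → WARM
read '1': WARM → DONE
read '0': DONE → WARM
read '1': WARM → DONE
read '0': DONE → WARM
read '0': WARM → SEND
read '0': SEND → WARM
read '1': WARM → DONE
read '0': DONE → WARM
read '1': WARM → DONE
read '1': DONE → WARM
read '0': WARM → SEND
read '1': SEND → WAIT
read '1': WAIT → WAIT
read '0': WAIT → DONE
read '0': DONE → WARM
read '1': WARM → DONE
read '0': DONE → WARM
read '1': WARM → DONE
read '1': DONE → WARM
read '0': WARM → SEND
read '1': SEND → WAIT
End state WAIT is not accepting.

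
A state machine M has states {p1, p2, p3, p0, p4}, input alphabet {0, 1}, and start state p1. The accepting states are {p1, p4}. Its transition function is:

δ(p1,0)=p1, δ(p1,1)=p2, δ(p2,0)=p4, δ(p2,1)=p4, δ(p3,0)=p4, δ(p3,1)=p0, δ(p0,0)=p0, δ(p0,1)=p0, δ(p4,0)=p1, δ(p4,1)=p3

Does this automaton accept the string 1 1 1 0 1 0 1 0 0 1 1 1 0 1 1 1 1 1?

No

start at p1
read '1': p1 → p2
read '1': p2 → p4
read '1': p4 → p3
read '0': p3 → p4
read '1': p4 → p3
read '0': p3 → p4
read '1': p4 → p3
read '0': p3 → p4
read '0': p4 → p1
read '1': p1 → p2
read '1': p2 → p4
read '1': p4 → p3
read '0': p3 → p4
read '1': p4 → p3
read '1': p3 → p0
read '1': p0 → p0
read '1': p0 → p0
read '1': p0 → p0
End state p0 is not accepting.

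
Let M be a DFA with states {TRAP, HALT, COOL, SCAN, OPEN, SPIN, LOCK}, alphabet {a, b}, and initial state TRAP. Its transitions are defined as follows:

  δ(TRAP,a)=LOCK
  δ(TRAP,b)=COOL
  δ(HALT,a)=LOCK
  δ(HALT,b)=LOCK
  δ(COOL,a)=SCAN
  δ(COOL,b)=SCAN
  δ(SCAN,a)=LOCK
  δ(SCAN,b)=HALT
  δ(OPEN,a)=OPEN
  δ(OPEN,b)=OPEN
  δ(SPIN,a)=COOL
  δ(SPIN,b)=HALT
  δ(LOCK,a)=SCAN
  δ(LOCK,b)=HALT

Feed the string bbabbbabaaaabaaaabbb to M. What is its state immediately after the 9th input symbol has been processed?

TRAP → COOL → SCAN → LOCK → HALT → LOCK → HALT → LOCK → HALT → LOCK
After 9 symbols: LOCK.

LOCK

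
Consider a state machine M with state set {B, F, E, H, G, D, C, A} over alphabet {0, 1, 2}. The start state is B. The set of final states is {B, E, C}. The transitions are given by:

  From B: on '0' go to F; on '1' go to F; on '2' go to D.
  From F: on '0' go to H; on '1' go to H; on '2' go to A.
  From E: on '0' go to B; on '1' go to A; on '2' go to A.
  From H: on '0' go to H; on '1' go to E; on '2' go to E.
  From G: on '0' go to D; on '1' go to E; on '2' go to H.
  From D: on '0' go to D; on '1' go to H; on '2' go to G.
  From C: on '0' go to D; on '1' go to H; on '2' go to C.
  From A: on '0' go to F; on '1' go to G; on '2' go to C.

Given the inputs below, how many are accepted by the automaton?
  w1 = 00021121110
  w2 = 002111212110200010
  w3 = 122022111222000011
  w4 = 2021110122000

1

w1:
  start at B
  read '0': B → F
  read '0': F → H
  read '0': H → H
  read '2': H → E
  read '1': E → A
  read '1': A → G
  read '2': G → H
  read '1': H → E
  read '1': E → A
  read '1': A → G
  read '0': G → D
  end D, rejected
w2:
  start at B
  read '0': B → F
  read '0': F → H
  read '2': H → E
  read '1': E → A
  read '1': A → G
  read '1': G → E
  read '2': E → A
  read '1': A → G
  read '2': G → H
  read '1': H → E
  read '1': E → A
  read '0': A → F
  read '2': F → A
  read '0': A → F
  read '0': F → H
  read '0': H → H
  read '1': H → E
  read '0': E → B
  end B, accepted
w3:
  start at B
  read '1': B → F
  read '2': F → A
  read '2': A → C
  read '0': C → D
  read '2': D → G
  read '2': G → H
  read '1': H → E
  read '1': E → A
  read '1': A → G
  read '2': G → H
  read '2': H → E
  read '2': E → A
  read '0': A → F
  read '0': F → H
  read '0': H → H
  read '0': H → H
  read '1': H → E
  read '1': E → A
  end A, rejected
w4:
  start at B
  read '2': B → D
  read '0': D → D
  read '2': D → G
  read '1': G → E
  read '1': E → A
  read '1': A → G
  read '0': G → D
  read '1': D → H
  read '2': H → E
  read '2': E → A
  read '0': A → F
  read '0': F → H
  read '0': H → H
  end H, rejected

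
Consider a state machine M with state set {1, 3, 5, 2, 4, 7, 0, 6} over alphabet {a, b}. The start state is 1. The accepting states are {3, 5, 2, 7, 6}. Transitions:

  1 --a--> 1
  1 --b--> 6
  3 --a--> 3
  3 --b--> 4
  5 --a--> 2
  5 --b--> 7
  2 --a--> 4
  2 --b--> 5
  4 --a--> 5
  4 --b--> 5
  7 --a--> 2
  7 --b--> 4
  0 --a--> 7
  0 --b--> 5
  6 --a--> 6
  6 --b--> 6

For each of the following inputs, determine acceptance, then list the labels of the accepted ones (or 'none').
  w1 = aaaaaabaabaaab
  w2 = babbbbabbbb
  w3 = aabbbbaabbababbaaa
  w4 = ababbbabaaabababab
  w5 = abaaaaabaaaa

w1: Trace: 1 -a-> 1 -a-> 1 -a-> 1 -a-> 1 -a-> 1 -a-> 1 -b-> 6 -a-> 6 -a-> 6 -b-> 6 -a-> 6 -a-> 6 -a-> 6 -b-> 6  → end 6, accepted
w2: Trace: 1 -b-> 6 -a-> 6 -b-> 6 -b-> 6 -b-> 6 -b-> 6 -a-> 6 -b-> 6 -b-> 6 -b-> 6 -b-> 6  → end 6, accepted
w3: Trace: 1 -a-> 1 -a-> 1 -b-> 6 -b-> 6 -b-> 6 -b-> 6 -a-> 6 -a-> 6 -b-> 6 -b-> 6 -a-> 6 -b-> 6 -a-> 6 -b-> 6 -b-> 6 -a-> 6 -a-> 6 -a-> 6  → end 6, accepted
w4: Trace: 1 -a-> 1 -b-> 6 -a-> 6 -b-> 6 -b-> 6 -b-> 6 -a-> 6 -b-> 6 -a-> 6 -a-> 6 -a-> 6 -b-> 6 -a-> 6 -b-> 6 -a-> 6 -b-> 6 -a-> 6 -b-> 6  → end 6, accepted
w5: Trace: 1 -a-> 1 -b-> 6 -a-> 6 -a-> 6 -a-> 6 -a-> 6 -a-> 6 -b-> 6 -a-> 6 -a-> 6 -a-> 6 -a-> 6  → end 6, accepted

w1, w2, w3, w4, w5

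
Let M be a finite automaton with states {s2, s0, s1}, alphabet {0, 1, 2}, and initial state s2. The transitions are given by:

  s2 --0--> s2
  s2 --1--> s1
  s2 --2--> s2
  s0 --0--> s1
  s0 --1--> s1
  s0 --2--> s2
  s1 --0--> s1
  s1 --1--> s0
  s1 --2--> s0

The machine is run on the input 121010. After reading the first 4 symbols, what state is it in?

s2 → s1 → s0 → s1 → s1
After 4 symbols: s1.

s1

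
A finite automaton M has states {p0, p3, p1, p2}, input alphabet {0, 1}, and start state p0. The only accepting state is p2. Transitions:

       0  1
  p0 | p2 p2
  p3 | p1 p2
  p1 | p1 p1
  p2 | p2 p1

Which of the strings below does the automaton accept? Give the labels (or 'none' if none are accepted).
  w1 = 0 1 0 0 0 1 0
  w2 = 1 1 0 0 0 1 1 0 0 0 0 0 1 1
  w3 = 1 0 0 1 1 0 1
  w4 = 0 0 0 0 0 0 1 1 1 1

none

w1: p0 → p2 → p1 → p1 → p1 → p1 → p1 → p1  → end p1, rejected
w2: p0 → p2 → p1 → p1 → p1 → p1 → p1 → p1 → p1 → p1 → p1 → p1 → p1 → p1 → p1  → end p1, rejected
w3: p0 → p2 → p2 → p2 → p1 → p1 → p1 → p1  → end p1, rejected
w4: p0 → p2 → p2 → p2 → p2 → p2 → p2 → p1 → p1 → p1 → p1  → end p1, rejected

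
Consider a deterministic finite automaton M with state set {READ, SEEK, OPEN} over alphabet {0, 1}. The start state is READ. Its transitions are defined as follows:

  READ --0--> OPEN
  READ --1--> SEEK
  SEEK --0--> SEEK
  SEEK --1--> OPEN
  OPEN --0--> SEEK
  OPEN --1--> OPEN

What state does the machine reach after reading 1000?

SEEK

READ → SEEK → SEEK → SEEK → SEEK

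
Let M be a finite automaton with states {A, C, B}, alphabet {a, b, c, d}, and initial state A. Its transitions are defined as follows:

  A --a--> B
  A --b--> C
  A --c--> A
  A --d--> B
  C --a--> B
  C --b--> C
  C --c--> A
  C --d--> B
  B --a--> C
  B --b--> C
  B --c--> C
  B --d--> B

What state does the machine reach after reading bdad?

Trace: A -b-> C -d-> B -a-> C -d-> B

B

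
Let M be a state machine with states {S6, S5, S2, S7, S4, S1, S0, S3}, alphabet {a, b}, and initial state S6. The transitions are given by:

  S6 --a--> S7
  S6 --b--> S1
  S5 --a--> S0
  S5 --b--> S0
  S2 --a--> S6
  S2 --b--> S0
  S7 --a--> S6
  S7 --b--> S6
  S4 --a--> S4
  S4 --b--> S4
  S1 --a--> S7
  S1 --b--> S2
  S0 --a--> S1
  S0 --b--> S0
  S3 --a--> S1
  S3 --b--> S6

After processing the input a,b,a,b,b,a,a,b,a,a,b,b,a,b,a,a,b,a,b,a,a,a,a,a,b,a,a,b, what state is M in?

S6 → S7 → S6 → S7 → S6 → S1 → S7 → S6 → S1 → S7 → S6 → S1 → S2 → S6 → S1 → S7 → S6 → S1 → S7 → S6 → S7 → S6 → S7 → S6 → S7 → S6 → S7 → S6 → S1

S1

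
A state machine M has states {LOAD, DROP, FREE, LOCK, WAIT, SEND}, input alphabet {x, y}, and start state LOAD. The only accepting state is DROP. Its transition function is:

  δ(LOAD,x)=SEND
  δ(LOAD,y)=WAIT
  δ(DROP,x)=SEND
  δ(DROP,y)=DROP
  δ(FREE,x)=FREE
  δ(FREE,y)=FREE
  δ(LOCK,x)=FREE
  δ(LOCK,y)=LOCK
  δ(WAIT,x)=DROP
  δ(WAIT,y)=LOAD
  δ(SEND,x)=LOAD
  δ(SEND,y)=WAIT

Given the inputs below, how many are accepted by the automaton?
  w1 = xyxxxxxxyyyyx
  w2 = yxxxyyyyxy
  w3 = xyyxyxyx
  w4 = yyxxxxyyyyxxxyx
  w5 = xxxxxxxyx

w1: Trace: LOAD -x-> SEND -y-> WAIT -x-> DROP -x-> SEND -x-> LOAD -x-> SEND -x-> LOAD -x-> SEND -y-> WAIT -y-> LOAD -y-> WAIT -y-> LOAD -x-> SEND  → end SEND, rejected
w2: Trace: LOAD -y-> WAIT -x-> DROP -x-> SEND -x-> LOAD -y-> WAIT -y-> LOAD -y-> WAIT -y-> LOAD -x-> SEND -y-> WAIT  → end WAIT, rejected
w3: Trace: LOAD -x-> SEND -y-> WAIT -y-> LOAD -x-> SEND -y-> WAIT -x-> DROP -y-> DROP -x-> SEND  → end SEND, rejected
w4: Trace: LOAD -y-> WAIT -y-> LOAD -x-> SEND -x-> LOAD -x-> SEND -x-> LOAD -y-> WAIT -y-> LOAD -y-> WAIT -y-> LOAD -x-> SEND -x-> LOAD -x-> SEND -y-> WAIT -x-> DROP  → end DROP, accepted
w5: Trace: LOAD -x-> SEND -x-> LOAD -x-> SEND -x-> LOAD -x-> SEND -x-> LOAD -x-> SEND -y-> WAIT -x-> DROP  → end DROP, accepted

2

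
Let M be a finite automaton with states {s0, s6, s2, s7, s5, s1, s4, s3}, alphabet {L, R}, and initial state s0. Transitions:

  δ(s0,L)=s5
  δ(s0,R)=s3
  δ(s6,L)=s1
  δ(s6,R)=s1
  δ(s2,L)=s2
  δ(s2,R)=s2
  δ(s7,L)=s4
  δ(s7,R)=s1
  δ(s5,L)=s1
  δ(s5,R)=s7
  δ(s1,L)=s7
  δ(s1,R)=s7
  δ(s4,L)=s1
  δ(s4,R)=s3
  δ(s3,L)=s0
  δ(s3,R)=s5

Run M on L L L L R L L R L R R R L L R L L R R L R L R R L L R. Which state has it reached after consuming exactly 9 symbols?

s4

Trace: s0 -L-> s5 -L-> s1 -L-> s7 -L-> s4 -R-> s3 -L-> s0 -L-> s5 -R-> s7 -L-> s4
After 9 symbols: s4.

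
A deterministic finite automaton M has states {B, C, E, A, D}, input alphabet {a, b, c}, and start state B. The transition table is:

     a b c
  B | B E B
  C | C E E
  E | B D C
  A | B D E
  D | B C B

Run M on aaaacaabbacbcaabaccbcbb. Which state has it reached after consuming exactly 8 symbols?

E

B → B → B → B → B → B → B → B → E
After 8 symbols: E.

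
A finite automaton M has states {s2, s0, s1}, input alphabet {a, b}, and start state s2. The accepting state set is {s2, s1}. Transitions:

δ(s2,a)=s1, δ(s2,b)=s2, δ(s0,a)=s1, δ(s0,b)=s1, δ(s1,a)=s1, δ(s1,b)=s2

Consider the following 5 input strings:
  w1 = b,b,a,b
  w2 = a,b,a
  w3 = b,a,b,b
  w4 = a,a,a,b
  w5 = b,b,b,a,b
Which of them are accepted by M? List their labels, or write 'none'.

w1: Trace: s2 -b-> s2 -b-> s2 -a-> s1 -b-> s2  → end s2, accepted
w2: Trace: s2 -a-> s1 -b-> s2 -a-> s1  → end s1, accepted
w3: Trace: s2 -b-> s2 -a-> s1 -b-> s2 -b-> s2  → end s2, accepted
w4: Trace: s2 -a-> s1 -a-> s1 -a-> s1 -b-> s2  → end s2, accepted
w5: Trace: s2 -b-> s2 -b-> s2 -b-> s2 -a-> s1 -b-> s2  → end s2, accepted

w1, w2, w3, w4, w5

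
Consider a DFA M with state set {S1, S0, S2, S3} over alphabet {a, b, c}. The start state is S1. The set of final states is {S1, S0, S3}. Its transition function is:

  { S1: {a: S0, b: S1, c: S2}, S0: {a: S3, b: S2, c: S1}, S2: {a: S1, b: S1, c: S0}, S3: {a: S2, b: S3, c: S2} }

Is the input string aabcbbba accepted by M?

S1 → S0 → S3 → S3 → S2 → S1 → S1 → S1 → S0
End state S0 is accepting.

Yes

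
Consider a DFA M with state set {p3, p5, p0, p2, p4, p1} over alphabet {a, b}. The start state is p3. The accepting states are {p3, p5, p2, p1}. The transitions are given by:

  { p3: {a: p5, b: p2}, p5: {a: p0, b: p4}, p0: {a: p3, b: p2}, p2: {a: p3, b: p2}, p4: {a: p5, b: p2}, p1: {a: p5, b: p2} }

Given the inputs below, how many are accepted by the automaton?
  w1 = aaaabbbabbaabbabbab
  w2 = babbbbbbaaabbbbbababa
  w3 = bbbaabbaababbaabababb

w1: Trace: p3 -a-> p5 -a-> p0 -a-> p3 -a-> p5 -b-> p4 -b-> p2 -b-> p2 -a-> p3 -b-> p2 -b-> p2 -a-> p3 -a-> p5 -b-> p4 -b-> p2 -a-> p3 -b-> p2 -b-> p2 -a-> p3 -b-> p2  → end p2, accepted
w2: Trace: p3 -b-> p2 -a-> p3 -b-> p2 -b-> p2 -b-> p2 -b-> p2 -b-> p2 -b-> p2 -a-> p3 -a-> p5 -a-> p0 -b-> p2 -b-> p2 -b-> p2 -b-> p2 -b-> p2 -a-> p3 -b-> p2 -a-> p3 -b-> p2 -a-> p3  → end p3, accepted
w3: Trace: p3 -b-> p2 -b-> p2 -b-> p2 -a-> p3 -a-> p5 -b-> p4 -b-> p2 -a-> p3 -a-> p5 -b-> p4 -a-> p5 -b-> p4 -b-> p2 -a-> p3 -a-> p5 -b-> p4 -a-> p5 -b-> p4 -a-> p5 -b-> p4 -b-> p2  → end p2, accepted

3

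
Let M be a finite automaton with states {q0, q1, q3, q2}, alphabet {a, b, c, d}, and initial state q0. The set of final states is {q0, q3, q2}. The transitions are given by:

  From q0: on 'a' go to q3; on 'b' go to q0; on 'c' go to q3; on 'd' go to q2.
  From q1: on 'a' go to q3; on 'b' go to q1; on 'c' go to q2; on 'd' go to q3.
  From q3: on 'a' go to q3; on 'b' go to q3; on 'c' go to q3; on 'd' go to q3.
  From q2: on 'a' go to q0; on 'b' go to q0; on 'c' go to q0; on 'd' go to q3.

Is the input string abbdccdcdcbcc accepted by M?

q0 → q3 → q3 → q3 → q3 → q3 → q3 → q3 → q3 → q3 → q3 → q3 → q3 → q3
End state q3 is accepting.

Yes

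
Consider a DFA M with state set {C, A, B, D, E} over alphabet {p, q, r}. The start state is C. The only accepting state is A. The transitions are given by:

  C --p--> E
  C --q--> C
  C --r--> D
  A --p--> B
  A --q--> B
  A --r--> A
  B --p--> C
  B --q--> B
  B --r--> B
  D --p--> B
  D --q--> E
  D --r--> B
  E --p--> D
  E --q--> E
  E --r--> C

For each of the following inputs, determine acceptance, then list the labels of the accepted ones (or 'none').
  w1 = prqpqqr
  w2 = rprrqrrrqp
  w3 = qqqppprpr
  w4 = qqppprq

w1: Trace: C -p-> E -r-> C -q-> C -p-> E -q-> E -q-> E -r-> C  → end C, rejected
w2: Trace: C -r-> D -p-> B -r-> B -r-> B -q-> B -r-> B -r-> B -r-> B -q-> B -p-> C  → end C, rejected
w3: Trace: C -q-> C -q-> C -q-> C -p-> E -p-> D -p-> B -r-> B -p-> C -r-> D  → end D, rejected
w4: Trace: C -q-> C -q-> C -p-> E -p-> D -p-> B -r-> B -q-> B  → end B, rejected

none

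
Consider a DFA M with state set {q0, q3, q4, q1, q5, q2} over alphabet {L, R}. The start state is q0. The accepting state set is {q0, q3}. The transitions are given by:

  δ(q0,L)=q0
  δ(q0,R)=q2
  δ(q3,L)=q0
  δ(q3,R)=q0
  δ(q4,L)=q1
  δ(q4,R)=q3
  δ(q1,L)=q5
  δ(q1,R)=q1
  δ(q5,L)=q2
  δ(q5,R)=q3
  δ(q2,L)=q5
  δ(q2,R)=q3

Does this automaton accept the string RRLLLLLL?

Yes

start at q0
read 'R': q0 → q2
read 'R': q2 → q3
read 'L': q3 → q0
read 'L': q0 → q0
read 'L': q0 → q0
read 'L': q0 → q0
read 'L': q0 → q0
read 'L': q0 → q0
End state q0 is accepting.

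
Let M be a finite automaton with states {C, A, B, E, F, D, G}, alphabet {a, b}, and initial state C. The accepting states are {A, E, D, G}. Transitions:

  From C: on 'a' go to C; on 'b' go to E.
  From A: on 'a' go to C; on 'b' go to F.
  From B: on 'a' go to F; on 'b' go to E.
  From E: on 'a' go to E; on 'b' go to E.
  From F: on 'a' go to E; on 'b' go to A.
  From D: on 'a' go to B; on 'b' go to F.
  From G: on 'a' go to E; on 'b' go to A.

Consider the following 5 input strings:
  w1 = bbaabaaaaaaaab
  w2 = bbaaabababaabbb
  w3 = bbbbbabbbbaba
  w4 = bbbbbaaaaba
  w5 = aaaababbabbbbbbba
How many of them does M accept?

w1: Trace: C -b-> E -b-> E -a-> E -a-> E -b-> E -a-> E -a-> E -a-> E -a-> E -a-> E -a-> E -a-> E -a-> E -b-> E  → end E, accepted
w2: Trace: C -b-> E -b-> E -a-> E -a-> E -a-> E -b-> E -a-> E -b-> E -a-> E -b-> E -a-> E -a-> E -b-> E -b-> E -b-> E  → end E, accepted
w3: Trace: C -b-> E -b-> E -b-> E -b-> E -b-> E -a-> E -b-> E -b-> E -b-> E -b-> E -a-> E -b-> E -a-> E  → end E, accepted
w4: Trace: C -b-> E -b-> E -b-> E -b-> E -b-> E -a-> E -a-> E -a-> E -a-> E -b-> E -a-> E  → end E, accepted
w5: Trace: C -a-> C -a-> C -a-> C -a-> C -b-> E -a-> E -b-> E -b-> E -a-> E -b-> E -b-> E -b-> E -b-> E -b-> E -b-> E -b-> E -a-> E  → end E, accepted

5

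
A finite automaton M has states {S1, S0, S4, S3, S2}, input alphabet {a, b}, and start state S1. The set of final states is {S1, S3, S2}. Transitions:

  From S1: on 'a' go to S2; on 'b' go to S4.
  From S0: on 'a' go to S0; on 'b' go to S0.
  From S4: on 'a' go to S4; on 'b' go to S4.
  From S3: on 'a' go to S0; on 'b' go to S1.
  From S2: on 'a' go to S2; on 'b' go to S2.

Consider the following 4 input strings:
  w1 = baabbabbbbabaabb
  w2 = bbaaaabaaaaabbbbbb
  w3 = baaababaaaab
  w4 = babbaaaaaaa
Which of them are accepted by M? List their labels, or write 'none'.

none

w1:
  start at S1
  read 'b': S1 → S4
  read 'a': S4 → S4
  read 'a': S4 → S4
  read 'b': S4 → S4
  read 'b': S4 → S4
  read 'a': S4 → S4
  read 'b': S4 → S4
  read 'b': S4 → S4
  read 'b': S4 → S4
  read 'b': S4 → S4
  read 'a': S4 → S4
  read 'b': S4 → S4
  read 'a': S4 → S4
  read 'a': S4 → S4
  read 'b': S4 → S4
  read 'b': S4 → S4
  end S4, rejected
w2:
  start at S1
  read 'b': S1 → S4
  read 'b': S4 → S4
  read 'a': S4 → S4
  read 'a': S4 → S4
  read 'a': S4 → S4
  read 'a': S4 → S4
  read 'b': S4 → S4
  read 'a': S4 → S4
  read 'a': S4 → S4
  read 'a': S4 → S4
  read 'a': S4 → S4
  read 'a': S4 → S4
  read 'b': S4 → S4
  read 'b': S4 → S4
  read 'b': S4 → S4
  read 'b': S4 → S4
  read 'b': S4 → S4
  read 'b': S4 → S4
  end S4, rejected
w3:
  start at S1
  read 'b': S1 → S4
  read 'a': S4 → S4
  read 'a': S4 → S4
  read 'a': S4 → S4
  read 'b': S4 → S4
  read 'a': S4 → S4
  read 'b': S4 → S4
  read 'a': S4 → S4
  read 'a': S4 → S4
  read 'a': S4 → S4
  read 'a': S4 → S4
  read 'b': S4 → S4
  end S4, rejected
w4:
  start at S1
  read 'b': S1 → S4
  read 'a': S4 → S4
  read 'b': S4 → S4
  read 'b': S4 → S4
  read 'a': S4 → S4
  read 'a': S4 → S4
  read 'a': S4 → S4
  read 'a': S4 → S4
  read 'a': S4 → S4
  read 'a': S4 → S4
  read 'a': S4 → S4
  end S4, rejected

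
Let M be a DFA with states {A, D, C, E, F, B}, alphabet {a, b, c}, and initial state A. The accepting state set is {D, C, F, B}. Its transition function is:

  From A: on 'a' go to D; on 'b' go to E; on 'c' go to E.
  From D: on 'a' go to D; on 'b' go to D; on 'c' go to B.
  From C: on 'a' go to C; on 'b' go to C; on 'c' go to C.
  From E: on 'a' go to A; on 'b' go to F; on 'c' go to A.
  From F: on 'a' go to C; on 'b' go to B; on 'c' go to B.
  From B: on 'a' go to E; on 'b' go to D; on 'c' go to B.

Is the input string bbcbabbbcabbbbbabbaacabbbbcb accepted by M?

Trace: A -b-> E -b-> F -c-> B -b-> D -a-> D -b-> D -b-> D -b-> D -c-> B -a-> E -b-> F -b-> B -b-> D -b-> D -b-> D -a-> D -b-> D -b-> D -a-> D -a-> D -c-> B -a-> E -b-> F -b-> B -b-> D -b-> D -c-> B -b-> D
End state D is accepting.

Yes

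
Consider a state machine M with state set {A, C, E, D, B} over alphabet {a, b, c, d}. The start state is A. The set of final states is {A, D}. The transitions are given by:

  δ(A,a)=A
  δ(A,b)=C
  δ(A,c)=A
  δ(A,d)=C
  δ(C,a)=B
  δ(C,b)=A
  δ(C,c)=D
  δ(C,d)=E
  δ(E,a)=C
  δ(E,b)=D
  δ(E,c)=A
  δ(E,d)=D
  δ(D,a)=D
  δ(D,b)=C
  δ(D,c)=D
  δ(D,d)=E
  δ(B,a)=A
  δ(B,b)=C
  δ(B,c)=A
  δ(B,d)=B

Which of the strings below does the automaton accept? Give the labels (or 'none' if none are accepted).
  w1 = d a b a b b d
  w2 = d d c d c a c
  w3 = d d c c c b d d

w2, w3

w1: Trace: A -d-> C -a-> B -b-> C -a-> B -b-> C -b-> A -d-> C  → end C, rejected
w2: Trace: A -d-> C -d-> E -c-> A -d-> C -c-> D -a-> D -c-> D  → end D, accepted
w3: Trace: A -d-> C -d-> E -c-> A -c-> A -c-> A -b-> C -d-> E -d-> D  → end D, accepted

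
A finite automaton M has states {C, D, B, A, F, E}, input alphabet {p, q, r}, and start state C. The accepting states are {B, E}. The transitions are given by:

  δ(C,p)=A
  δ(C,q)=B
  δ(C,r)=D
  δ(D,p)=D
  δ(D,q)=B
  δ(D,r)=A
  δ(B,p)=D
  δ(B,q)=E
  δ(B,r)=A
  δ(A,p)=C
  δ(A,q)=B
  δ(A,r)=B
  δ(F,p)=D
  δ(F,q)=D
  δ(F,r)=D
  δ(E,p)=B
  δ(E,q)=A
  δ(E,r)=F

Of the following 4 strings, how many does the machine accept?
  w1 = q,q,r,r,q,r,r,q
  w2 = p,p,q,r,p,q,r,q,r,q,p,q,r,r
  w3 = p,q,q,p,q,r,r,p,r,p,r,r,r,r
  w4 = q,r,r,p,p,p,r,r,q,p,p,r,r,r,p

2

w1:
  start at C
  read 'q': C → B
  read 'q': B → E
  read 'r': E → F
  read 'r': F → D
  read 'q': D → B
  read 'r': B → A
  read 'r': A → B
  read 'q': B → E
  end E, accepted
w2:
  start at C
  read 'p': C → A
  read 'p': A → C
  read 'q': C → B
  read 'r': B → A
  read 'p': A → C
  read 'q': C → B
  read 'r': B → A
  read 'q': A → B
  read 'r': B → A
  read 'q': A → B
  read 'p': B → D
  read 'q': D → B
  read 'r': B → A
  read 'r': A → B
  end B, accepted
w3:
  start at C
  read 'p': C → A
  read 'q': A → B
  read 'q': B → E
  read 'p': E → B
  read 'q': B → E
  read 'r': E → F
  read 'r': F → D
  read 'p': D → D
  read 'r': D → A
  read 'p': A → C
  read 'r': C → D
  read 'r': D → A
  read 'r': A → B
  read 'r': B → A
  end A, rejected
w4:
  start at C
  read 'q': C → B
  read 'r': B → A
  read 'r': A → B
  read 'p': B → D
  read 'p': D → D
  read 'p': D → D
  read 'r': D → A
  read 'r': A → B
  read 'q': B → E
  read 'p': E → B
  read 'p': B → D
  read 'r': D → A
  read 'r': A → B
  read 'r': B → A
  read 'p': A → C
  end C, rejected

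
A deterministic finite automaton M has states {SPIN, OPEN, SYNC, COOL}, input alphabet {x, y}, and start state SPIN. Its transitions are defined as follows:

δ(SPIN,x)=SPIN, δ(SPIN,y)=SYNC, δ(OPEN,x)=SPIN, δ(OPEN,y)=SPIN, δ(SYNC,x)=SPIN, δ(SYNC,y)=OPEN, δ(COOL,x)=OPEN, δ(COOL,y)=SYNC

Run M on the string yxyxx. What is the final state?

start at SPIN
read 'y': SPIN → SYNC
read 'x': SYNC → SPIN
read 'y': SPIN → SYNC
read 'x': SYNC → SPIN
read 'x': SPIN → SPIN

SPIN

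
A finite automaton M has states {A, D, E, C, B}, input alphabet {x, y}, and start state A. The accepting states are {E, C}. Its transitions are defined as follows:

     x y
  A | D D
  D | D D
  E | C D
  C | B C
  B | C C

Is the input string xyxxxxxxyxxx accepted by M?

No

start at A
read 'x': A → D
read 'y': D → D
read 'x': D → D
read 'x': D → D
read 'x': D → D
read 'x': D → D
read 'x': D → D
read 'x': D → D
read 'y': D → D
read 'x': D → D
read 'x': D → D
read 'x': D → D
End state D is not accepting.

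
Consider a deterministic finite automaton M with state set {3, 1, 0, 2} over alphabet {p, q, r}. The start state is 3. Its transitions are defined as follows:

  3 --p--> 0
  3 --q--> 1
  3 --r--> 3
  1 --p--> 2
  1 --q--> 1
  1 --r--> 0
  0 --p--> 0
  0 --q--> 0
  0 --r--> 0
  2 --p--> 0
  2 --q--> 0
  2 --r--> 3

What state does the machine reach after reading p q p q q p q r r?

3 → 0 → 0 → 0 → 0 → 0 → 0 → 0 → 0 → 0

0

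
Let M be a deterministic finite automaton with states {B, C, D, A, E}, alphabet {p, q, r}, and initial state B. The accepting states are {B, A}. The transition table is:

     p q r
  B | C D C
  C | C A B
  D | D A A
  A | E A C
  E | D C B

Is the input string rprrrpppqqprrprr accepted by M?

No

start at B
read 'r': B → C
read 'p': C → C
read 'r': C → B
read 'r': B → C
read 'r': C → B
read 'p': B → C
read 'p': C → C
read 'p': C → C
read 'q': C → A
read 'q': A → A
read 'p': A → E
read 'r': E → B
read 'r': B → C
read 'p': C → C
read 'r': C → B
read 'r': B → C
End state C is not accepting.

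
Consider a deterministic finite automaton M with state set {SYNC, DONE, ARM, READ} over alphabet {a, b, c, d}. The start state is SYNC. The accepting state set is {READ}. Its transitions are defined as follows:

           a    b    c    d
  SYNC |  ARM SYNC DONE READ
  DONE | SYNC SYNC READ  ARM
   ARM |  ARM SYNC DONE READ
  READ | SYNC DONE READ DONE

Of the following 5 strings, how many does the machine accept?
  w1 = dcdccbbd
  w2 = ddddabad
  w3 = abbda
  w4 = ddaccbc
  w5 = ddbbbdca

w1:
  start at SYNC
  read 'd': SYNC → READ
  read 'c': READ → READ
  read 'd': READ → DONE
  read 'c': DONE → READ
  read 'c': READ → READ
  read 'b': READ → DONE
  read 'b': DONE → SYNC
  read 'd': SYNC → READ
  end READ, accepted
w2:
  start at SYNC
  read 'd': SYNC → READ
  read 'd': READ → DONE
  read 'd': DONE → ARM
  read 'd': ARM → READ
  read 'a': READ → SYNC
  read 'b': SYNC → SYNC
  read 'a': SYNC → ARM
  read 'd': ARM → READ
  end READ, accepted
w3:
  start at SYNC
  read 'a': SYNC → ARM
  read 'b': ARM → SYNC
  read 'b': SYNC → SYNC
  read 'd': SYNC → READ
  read 'a': READ → SYNC
  end SYNC, rejected
w4:
  start at SYNC
  read 'd': SYNC → READ
  read 'd': READ → DONE
  read 'a': DONE → SYNC
  read 'c': SYNC → DONE
  read 'c': DONE → READ
  read 'b': READ → DONE
  read 'c': DONE → READ
  end READ, accepted
w5:
  start at SYNC
  read 'd': SYNC → READ
  read 'd': READ → DONE
  read 'b': DONE → SYNC
  read 'b': SYNC → SYNC
  read 'b': SYNC → SYNC
  read 'd': SYNC → READ
  read 'c': READ → READ
  read 'a': READ → SYNC
  end SYNC, rejected

3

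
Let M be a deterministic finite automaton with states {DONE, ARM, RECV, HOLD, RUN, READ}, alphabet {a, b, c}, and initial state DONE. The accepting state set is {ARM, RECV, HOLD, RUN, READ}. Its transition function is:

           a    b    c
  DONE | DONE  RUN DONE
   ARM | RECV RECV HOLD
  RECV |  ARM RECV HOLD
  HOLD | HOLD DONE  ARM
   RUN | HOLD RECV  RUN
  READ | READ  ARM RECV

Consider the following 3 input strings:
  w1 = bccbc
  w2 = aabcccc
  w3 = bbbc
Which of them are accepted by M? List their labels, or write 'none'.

w1: Trace: DONE -b-> RUN -c-> RUN -c-> RUN -b-> RECV -c-> HOLD  → end HOLD, accepted
w2: Trace: DONE -a-> DONE -a-> DONE -b-> RUN -c-> RUN -c-> RUN -c-> RUN -c-> RUN  → end RUN, accepted
w3: Trace: DONE -b-> RUN -b-> RECV -b-> RECV -c-> HOLD  → end HOLD, accepted

w1, w2, w3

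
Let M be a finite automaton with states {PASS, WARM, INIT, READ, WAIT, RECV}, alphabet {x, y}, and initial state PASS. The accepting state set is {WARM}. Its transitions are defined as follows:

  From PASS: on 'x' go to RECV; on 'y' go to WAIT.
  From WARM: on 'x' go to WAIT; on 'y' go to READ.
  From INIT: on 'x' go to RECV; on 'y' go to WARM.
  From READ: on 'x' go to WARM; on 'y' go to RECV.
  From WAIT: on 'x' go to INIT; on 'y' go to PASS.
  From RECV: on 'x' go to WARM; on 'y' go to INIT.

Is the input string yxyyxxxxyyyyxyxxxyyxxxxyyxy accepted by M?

No

PASS → WAIT → INIT → WARM → READ → WARM → WAIT → INIT → RECV → INIT → WARM → READ → RECV → WARM → READ → WARM → WAIT → INIT → WARM → READ → WARM → WAIT → INIT → RECV → INIT → WARM → WAIT → PASS
End state PASS is not accepting.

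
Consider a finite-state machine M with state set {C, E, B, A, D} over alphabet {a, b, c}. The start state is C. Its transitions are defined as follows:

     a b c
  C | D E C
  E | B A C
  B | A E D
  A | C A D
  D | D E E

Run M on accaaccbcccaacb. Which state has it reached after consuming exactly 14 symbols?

start at C
read 'a': C → D
read 'c': D → E
read 'c': E → C
read 'a': C → D
read 'a': D → D
read 'c': D → E
read 'c': E → C
read 'b': C → E
read 'c': E → C
read 'c': C → C
read 'c': C → C
read 'a': C → D
read 'a': D → D
read 'c': D → E
After 14 symbols: E.

E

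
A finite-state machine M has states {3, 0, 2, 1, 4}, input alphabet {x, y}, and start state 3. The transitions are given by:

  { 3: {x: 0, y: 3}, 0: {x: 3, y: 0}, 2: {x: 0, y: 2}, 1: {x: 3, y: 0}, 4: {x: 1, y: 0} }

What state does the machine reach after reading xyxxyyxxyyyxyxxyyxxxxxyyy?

0

3 → 0 → 0 → 3 → 0 → 0 → 0 → 3 → 0 → 0 → 0 → 0 → 3 → 3 → 0 → 3 → 3 → 3 → 0 → 3 → 0 → 3 → 0 → 0 → 0 → 0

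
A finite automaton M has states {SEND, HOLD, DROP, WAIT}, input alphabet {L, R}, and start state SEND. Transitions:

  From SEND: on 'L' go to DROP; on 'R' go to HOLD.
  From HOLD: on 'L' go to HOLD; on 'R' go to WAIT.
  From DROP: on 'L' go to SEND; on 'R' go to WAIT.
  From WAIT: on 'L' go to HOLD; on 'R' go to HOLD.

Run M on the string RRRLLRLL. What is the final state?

Trace: SEND -R-> HOLD -R-> WAIT -R-> HOLD -L-> HOLD -L-> HOLD -R-> WAIT -L-> HOLD -L-> HOLD

HOLD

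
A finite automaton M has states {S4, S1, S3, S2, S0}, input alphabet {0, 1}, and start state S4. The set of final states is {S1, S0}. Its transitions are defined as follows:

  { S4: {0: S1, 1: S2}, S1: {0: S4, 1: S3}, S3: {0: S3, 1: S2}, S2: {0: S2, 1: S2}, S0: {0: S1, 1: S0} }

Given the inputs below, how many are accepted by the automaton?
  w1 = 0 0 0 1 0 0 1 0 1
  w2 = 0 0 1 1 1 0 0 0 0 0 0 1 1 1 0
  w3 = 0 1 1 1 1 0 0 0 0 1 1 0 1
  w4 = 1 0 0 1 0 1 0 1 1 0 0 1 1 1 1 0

0

w1:
  start at S4
  read '0': S4 → S1
  read '0': S1 → S4
  read '0': S4 → S1
  read '1': S1 → S3
  read '0': S3 → S3
  read '0': S3 → S3
  read '1': S3 → S2
  read '0': S2 → S2
  read '1': S2 → S2
  end S2, rejected
w2:
  start at S4
  read '0': S4 → S1
  read '0': S1 → S4
  read '1': S4 → S2
  read '1': S2 → S2
  read '1': S2 → S2
  read '0': S2 → S2
  read '0': S2 → S2
  read '0': S2 → S2
  read '0': S2 → S2
  read '0': S2 → S2
  read '0': S2 → S2
  read '1': S2 → S2
  read '1': S2 → S2
  read '1': S2 → S2
  read '0': S2 → S2
  end S2, rejected
w3:
  start at S4
  read '0': S4 → S1
  read '1': S1 → S3
  read '1': S3 → S2
  read '1': S2 → S2
  read '1': S2 → S2
  read '0': S2 → S2
  read '0': S2 → S2
  read '0': S2 → S2
  read '0': S2 → S2
  read '1': S2 → S2
  read '1': S2 → S2
  read '0': S2 → S2
  read '1': S2 → S2
  end S2, rejected
w4:
  start at S4
  read '1': S4 → S2
  read '0': S2 → S2
  read '0': S2 → S2
  read '1': S2 → S2
  read '0': S2 → S2
  read '1': S2 → S2
  read '0': S2 → S2
  read '1': S2 → S2
  read '1': S2 → S2
  read '0': S2 → S2
  read '0': S2 → S2
  read '1': S2 → S2
  read '1': S2 → S2
  read '1': S2 → S2
  read '1': S2 → S2
  read '0': S2 → S2
  end S2, rejected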